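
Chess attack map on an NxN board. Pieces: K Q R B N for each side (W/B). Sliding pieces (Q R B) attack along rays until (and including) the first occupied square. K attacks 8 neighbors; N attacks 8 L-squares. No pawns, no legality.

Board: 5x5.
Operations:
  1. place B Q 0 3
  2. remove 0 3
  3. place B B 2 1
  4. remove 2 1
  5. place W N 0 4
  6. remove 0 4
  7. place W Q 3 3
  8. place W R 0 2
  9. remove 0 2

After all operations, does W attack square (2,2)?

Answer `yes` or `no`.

Answer: yes

Derivation:
Op 1: place BQ@(0,3)
Op 2: remove (0,3)
Op 3: place BB@(2,1)
Op 4: remove (2,1)
Op 5: place WN@(0,4)
Op 6: remove (0,4)
Op 7: place WQ@(3,3)
Op 8: place WR@(0,2)
Op 9: remove (0,2)
Per-piece attacks for W:
  WQ@(3,3): attacks (3,4) (3,2) (3,1) (3,0) (4,3) (2,3) (1,3) (0,3) (4,4) (4,2) (2,4) (2,2) (1,1) (0,0)
W attacks (2,2): yes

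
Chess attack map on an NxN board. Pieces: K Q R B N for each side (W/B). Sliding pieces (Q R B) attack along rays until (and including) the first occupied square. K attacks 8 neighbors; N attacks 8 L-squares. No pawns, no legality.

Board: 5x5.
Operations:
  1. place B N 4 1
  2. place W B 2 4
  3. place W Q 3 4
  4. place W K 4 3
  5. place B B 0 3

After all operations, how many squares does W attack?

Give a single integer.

Answer: 14

Derivation:
Op 1: place BN@(4,1)
Op 2: place WB@(2,4)
Op 3: place WQ@(3,4)
Op 4: place WK@(4,3)
Op 5: place BB@(0,3)
Per-piece attacks for W:
  WB@(2,4): attacks (3,3) (4,2) (1,3) (0,2)
  WQ@(3,4): attacks (3,3) (3,2) (3,1) (3,0) (4,4) (2,4) (4,3) (2,3) (1,2) (0,1) [ray(-1,0) blocked at (2,4); ray(1,-1) blocked at (4,3)]
  WK@(4,3): attacks (4,4) (4,2) (3,3) (3,4) (3,2)
Union (14 distinct): (0,1) (0,2) (1,2) (1,3) (2,3) (2,4) (3,0) (3,1) (3,2) (3,3) (3,4) (4,2) (4,3) (4,4)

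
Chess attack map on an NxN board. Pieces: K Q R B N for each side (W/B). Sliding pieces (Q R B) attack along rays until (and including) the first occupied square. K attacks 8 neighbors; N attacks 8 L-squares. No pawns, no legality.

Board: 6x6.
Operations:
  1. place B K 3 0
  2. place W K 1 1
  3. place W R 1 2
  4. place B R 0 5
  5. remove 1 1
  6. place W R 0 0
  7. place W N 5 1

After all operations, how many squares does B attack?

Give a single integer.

Op 1: place BK@(3,0)
Op 2: place WK@(1,1)
Op 3: place WR@(1,2)
Op 4: place BR@(0,5)
Op 5: remove (1,1)
Op 6: place WR@(0,0)
Op 7: place WN@(5,1)
Per-piece attacks for B:
  BR@(0,5): attacks (0,4) (0,3) (0,2) (0,1) (0,0) (1,5) (2,5) (3,5) (4,5) (5,5) [ray(0,-1) blocked at (0,0)]
  BK@(3,0): attacks (3,1) (4,0) (2,0) (4,1) (2,1)
Union (15 distinct): (0,0) (0,1) (0,2) (0,3) (0,4) (1,5) (2,0) (2,1) (2,5) (3,1) (3,5) (4,0) (4,1) (4,5) (5,5)

Answer: 15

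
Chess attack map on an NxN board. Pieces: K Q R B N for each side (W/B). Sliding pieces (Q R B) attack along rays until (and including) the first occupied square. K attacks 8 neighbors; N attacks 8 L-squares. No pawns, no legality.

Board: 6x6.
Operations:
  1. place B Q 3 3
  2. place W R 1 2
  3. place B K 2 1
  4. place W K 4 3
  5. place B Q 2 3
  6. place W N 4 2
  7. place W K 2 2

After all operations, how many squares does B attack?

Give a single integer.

Op 1: place BQ@(3,3)
Op 2: place WR@(1,2)
Op 3: place BK@(2,1)
Op 4: place WK@(4,3)
Op 5: place BQ@(2,3)
Op 6: place WN@(4,2)
Op 7: place WK@(2,2)
Per-piece attacks for B:
  BK@(2,1): attacks (2,2) (2,0) (3,1) (1,1) (3,2) (3,0) (1,2) (1,0)
  BQ@(2,3): attacks (2,4) (2,5) (2,2) (3,3) (1,3) (0,3) (3,4) (4,5) (3,2) (4,1) (5,0) (1,4) (0,5) (1,2) [ray(0,-1) blocked at (2,2); ray(1,0) blocked at (3,3); ray(-1,-1) blocked at (1,2)]
  BQ@(3,3): attacks (3,4) (3,5) (3,2) (3,1) (3,0) (4,3) (2,3) (4,4) (5,5) (4,2) (2,4) (1,5) (2,2) [ray(1,0) blocked at (4,3); ray(-1,0) blocked at (2,3); ray(1,-1) blocked at (4,2); ray(-1,-1) blocked at (2,2)]
Union (26 distinct): (0,3) (0,5) (1,0) (1,1) (1,2) (1,3) (1,4) (1,5) (2,0) (2,2) (2,3) (2,4) (2,5) (3,0) (3,1) (3,2) (3,3) (3,4) (3,5) (4,1) (4,2) (4,3) (4,4) (4,5) (5,0) (5,5)

Answer: 26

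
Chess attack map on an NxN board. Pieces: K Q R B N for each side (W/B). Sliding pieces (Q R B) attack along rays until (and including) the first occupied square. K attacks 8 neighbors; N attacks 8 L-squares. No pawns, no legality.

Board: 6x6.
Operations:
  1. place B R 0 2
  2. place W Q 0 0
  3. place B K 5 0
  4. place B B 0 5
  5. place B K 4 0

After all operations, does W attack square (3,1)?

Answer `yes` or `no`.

Op 1: place BR@(0,2)
Op 2: place WQ@(0,0)
Op 3: place BK@(5,0)
Op 4: place BB@(0,5)
Op 5: place BK@(4,0)
Per-piece attacks for W:
  WQ@(0,0): attacks (0,1) (0,2) (1,0) (2,0) (3,0) (4,0) (1,1) (2,2) (3,3) (4,4) (5,5) [ray(0,1) blocked at (0,2); ray(1,0) blocked at (4,0)]
W attacks (3,1): no

Answer: no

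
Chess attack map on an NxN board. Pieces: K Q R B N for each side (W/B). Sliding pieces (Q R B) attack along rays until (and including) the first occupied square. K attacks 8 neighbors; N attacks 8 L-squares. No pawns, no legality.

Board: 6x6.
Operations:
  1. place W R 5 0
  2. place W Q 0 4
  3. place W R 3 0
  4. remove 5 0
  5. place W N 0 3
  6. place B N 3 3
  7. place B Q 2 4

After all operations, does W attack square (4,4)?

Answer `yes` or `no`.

Op 1: place WR@(5,0)
Op 2: place WQ@(0,4)
Op 3: place WR@(3,0)
Op 4: remove (5,0)
Op 5: place WN@(0,3)
Op 6: place BN@(3,3)
Op 7: place BQ@(2,4)
Per-piece attacks for W:
  WN@(0,3): attacks (1,5) (2,4) (1,1) (2,2)
  WQ@(0,4): attacks (0,5) (0,3) (1,4) (2,4) (1,5) (1,3) (2,2) (3,1) (4,0) [ray(0,-1) blocked at (0,3); ray(1,0) blocked at (2,4)]
  WR@(3,0): attacks (3,1) (3,2) (3,3) (4,0) (5,0) (2,0) (1,0) (0,0) [ray(0,1) blocked at (3,3)]
W attacks (4,4): no

Answer: no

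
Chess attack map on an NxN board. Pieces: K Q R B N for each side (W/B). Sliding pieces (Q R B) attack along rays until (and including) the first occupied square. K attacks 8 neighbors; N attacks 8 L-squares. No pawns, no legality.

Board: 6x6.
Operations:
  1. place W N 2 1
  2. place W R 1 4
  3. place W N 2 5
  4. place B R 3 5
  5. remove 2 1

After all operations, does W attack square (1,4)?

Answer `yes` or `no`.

Op 1: place WN@(2,1)
Op 2: place WR@(1,4)
Op 3: place WN@(2,5)
Op 4: place BR@(3,5)
Op 5: remove (2,1)
Per-piece attacks for W:
  WR@(1,4): attacks (1,5) (1,3) (1,2) (1,1) (1,0) (2,4) (3,4) (4,4) (5,4) (0,4)
  WN@(2,5): attacks (3,3) (4,4) (1,3) (0,4)
W attacks (1,4): no

Answer: no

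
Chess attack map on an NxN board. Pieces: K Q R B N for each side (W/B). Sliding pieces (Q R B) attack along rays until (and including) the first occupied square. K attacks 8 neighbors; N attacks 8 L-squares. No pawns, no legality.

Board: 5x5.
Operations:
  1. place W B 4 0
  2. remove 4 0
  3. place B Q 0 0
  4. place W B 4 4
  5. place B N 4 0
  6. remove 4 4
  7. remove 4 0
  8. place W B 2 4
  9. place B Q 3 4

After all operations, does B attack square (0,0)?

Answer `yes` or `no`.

Op 1: place WB@(4,0)
Op 2: remove (4,0)
Op 3: place BQ@(0,0)
Op 4: place WB@(4,4)
Op 5: place BN@(4,0)
Op 6: remove (4,4)
Op 7: remove (4,0)
Op 8: place WB@(2,4)
Op 9: place BQ@(3,4)
Per-piece attacks for B:
  BQ@(0,0): attacks (0,1) (0,2) (0,3) (0,4) (1,0) (2,0) (3,0) (4,0) (1,1) (2,2) (3,3) (4,4)
  BQ@(3,4): attacks (3,3) (3,2) (3,1) (3,0) (4,4) (2,4) (4,3) (2,3) (1,2) (0,1) [ray(-1,0) blocked at (2,4)]
B attacks (0,0): no

Answer: no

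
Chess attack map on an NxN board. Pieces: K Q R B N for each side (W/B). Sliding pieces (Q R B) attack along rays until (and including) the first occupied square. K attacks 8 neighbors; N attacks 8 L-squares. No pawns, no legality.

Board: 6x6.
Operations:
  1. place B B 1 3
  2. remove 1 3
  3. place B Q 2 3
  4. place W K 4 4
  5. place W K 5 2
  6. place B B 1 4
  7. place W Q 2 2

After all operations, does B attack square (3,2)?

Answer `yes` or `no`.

Answer: yes

Derivation:
Op 1: place BB@(1,3)
Op 2: remove (1,3)
Op 3: place BQ@(2,3)
Op 4: place WK@(4,4)
Op 5: place WK@(5,2)
Op 6: place BB@(1,4)
Op 7: place WQ@(2,2)
Per-piece attacks for B:
  BB@(1,4): attacks (2,5) (2,3) (0,5) (0,3) [ray(1,-1) blocked at (2,3)]
  BQ@(2,3): attacks (2,4) (2,5) (2,2) (3,3) (4,3) (5,3) (1,3) (0,3) (3,4) (4,5) (3,2) (4,1) (5,0) (1,4) (1,2) (0,1) [ray(0,-1) blocked at (2,2); ray(-1,1) blocked at (1,4)]
B attacks (3,2): yes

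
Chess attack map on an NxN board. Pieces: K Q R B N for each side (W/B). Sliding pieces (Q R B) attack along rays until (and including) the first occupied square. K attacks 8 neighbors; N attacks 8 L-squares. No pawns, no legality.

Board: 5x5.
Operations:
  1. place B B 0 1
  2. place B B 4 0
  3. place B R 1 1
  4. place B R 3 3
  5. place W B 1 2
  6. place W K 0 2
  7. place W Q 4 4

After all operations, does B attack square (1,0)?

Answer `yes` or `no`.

Answer: yes

Derivation:
Op 1: place BB@(0,1)
Op 2: place BB@(4,0)
Op 3: place BR@(1,1)
Op 4: place BR@(3,3)
Op 5: place WB@(1,2)
Op 6: place WK@(0,2)
Op 7: place WQ@(4,4)
Per-piece attacks for B:
  BB@(0,1): attacks (1,2) (1,0) [ray(1,1) blocked at (1,2)]
  BR@(1,1): attacks (1,2) (1,0) (2,1) (3,1) (4,1) (0,1) [ray(0,1) blocked at (1,2); ray(-1,0) blocked at (0,1)]
  BR@(3,3): attacks (3,4) (3,2) (3,1) (3,0) (4,3) (2,3) (1,3) (0,3)
  BB@(4,0): attacks (3,1) (2,2) (1,3) (0,4)
B attacks (1,0): yes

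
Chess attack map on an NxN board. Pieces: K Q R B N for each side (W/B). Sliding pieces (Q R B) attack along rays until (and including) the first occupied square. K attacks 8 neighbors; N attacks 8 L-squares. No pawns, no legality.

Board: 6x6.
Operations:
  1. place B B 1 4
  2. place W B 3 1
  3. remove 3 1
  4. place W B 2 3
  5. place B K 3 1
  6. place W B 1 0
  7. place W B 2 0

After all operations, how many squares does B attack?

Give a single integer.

Answer: 12

Derivation:
Op 1: place BB@(1,4)
Op 2: place WB@(3,1)
Op 3: remove (3,1)
Op 4: place WB@(2,3)
Op 5: place BK@(3,1)
Op 6: place WB@(1,0)
Op 7: place WB@(2,0)
Per-piece attacks for B:
  BB@(1,4): attacks (2,5) (2,3) (0,5) (0,3) [ray(1,-1) blocked at (2,3)]
  BK@(3,1): attacks (3,2) (3,0) (4,1) (2,1) (4,2) (4,0) (2,2) (2,0)
Union (12 distinct): (0,3) (0,5) (2,0) (2,1) (2,2) (2,3) (2,5) (3,0) (3,2) (4,0) (4,1) (4,2)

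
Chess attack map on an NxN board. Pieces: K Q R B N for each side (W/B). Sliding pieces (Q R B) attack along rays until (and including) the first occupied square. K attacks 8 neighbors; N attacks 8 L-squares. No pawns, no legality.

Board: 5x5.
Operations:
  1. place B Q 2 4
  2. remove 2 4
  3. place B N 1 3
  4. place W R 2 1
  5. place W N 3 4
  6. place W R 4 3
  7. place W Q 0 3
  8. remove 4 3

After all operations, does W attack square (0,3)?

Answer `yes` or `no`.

Op 1: place BQ@(2,4)
Op 2: remove (2,4)
Op 3: place BN@(1,3)
Op 4: place WR@(2,1)
Op 5: place WN@(3,4)
Op 6: place WR@(4,3)
Op 7: place WQ@(0,3)
Op 8: remove (4,3)
Per-piece attacks for W:
  WQ@(0,3): attacks (0,4) (0,2) (0,1) (0,0) (1,3) (1,4) (1,2) (2,1) [ray(1,0) blocked at (1,3); ray(1,-1) blocked at (2,1)]
  WR@(2,1): attacks (2,2) (2,3) (2,4) (2,0) (3,1) (4,1) (1,1) (0,1)
  WN@(3,4): attacks (4,2) (2,2) (1,3)
W attacks (0,3): no

Answer: no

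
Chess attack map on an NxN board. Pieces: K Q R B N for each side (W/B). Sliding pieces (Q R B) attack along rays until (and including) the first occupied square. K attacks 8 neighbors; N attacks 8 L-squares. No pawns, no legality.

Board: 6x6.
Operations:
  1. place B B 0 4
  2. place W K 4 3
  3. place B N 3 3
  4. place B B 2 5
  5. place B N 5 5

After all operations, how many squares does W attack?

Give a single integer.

Answer: 8

Derivation:
Op 1: place BB@(0,4)
Op 2: place WK@(4,3)
Op 3: place BN@(3,3)
Op 4: place BB@(2,5)
Op 5: place BN@(5,5)
Per-piece attacks for W:
  WK@(4,3): attacks (4,4) (4,2) (5,3) (3,3) (5,4) (5,2) (3,4) (3,2)
Union (8 distinct): (3,2) (3,3) (3,4) (4,2) (4,4) (5,2) (5,3) (5,4)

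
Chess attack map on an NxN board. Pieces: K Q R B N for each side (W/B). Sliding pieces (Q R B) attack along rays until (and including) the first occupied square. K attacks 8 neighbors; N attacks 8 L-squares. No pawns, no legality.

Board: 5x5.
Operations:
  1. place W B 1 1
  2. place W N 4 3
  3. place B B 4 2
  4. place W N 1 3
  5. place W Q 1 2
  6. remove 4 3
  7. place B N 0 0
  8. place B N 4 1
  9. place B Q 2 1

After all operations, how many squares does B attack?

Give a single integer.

Answer: 14

Derivation:
Op 1: place WB@(1,1)
Op 2: place WN@(4,3)
Op 3: place BB@(4,2)
Op 4: place WN@(1,3)
Op 5: place WQ@(1,2)
Op 6: remove (4,3)
Op 7: place BN@(0,0)
Op 8: place BN@(4,1)
Op 9: place BQ@(2,1)
Per-piece attacks for B:
  BN@(0,0): attacks (1,2) (2,1)
  BQ@(2,1): attacks (2,2) (2,3) (2,4) (2,0) (3,1) (4,1) (1,1) (3,2) (4,3) (3,0) (1,2) (1,0) [ray(1,0) blocked at (4,1); ray(-1,0) blocked at (1,1); ray(-1,1) blocked at (1,2)]
  BN@(4,1): attacks (3,3) (2,2) (2,0)
  BB@(4,2): attacks (3,3) (2,4) (3,1) (2,0)
Union (14 distinct): (1,0) (1,1) (1,2) (2,0) (2,1) (2,2) (2,3) (2,4) (3,0) (3,1) (3,2) (3,3) (4,1) (4,3)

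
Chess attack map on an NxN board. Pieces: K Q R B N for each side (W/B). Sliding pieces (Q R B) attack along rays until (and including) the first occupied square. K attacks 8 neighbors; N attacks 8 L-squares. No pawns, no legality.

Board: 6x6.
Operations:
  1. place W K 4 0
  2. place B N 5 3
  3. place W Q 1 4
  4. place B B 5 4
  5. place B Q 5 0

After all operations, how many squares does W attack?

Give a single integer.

Op 1: place WK@(4,0)
Op 2: place BN@(5,3)
Op 3: place WQ@(1,4)
Op 4: place BB@(5,4)
Op 5: place BQ@(5,0)
Per-piece attacks for W:
  WQ@(1,4): attacks (1,5) (1,3) (1,2) (1,1) (1,0) (2,4) (3,4) (4,4) (5,4) (0,4) (2,5) (2,3) (3,2) (4,1) (5,0) (0,5) (0,3) [ray(1,0) blocked at (5,4); ray(1,-1) blocked at (5,0)]
  WK@(4,0): attacks (4,1) (5,0) (3,0) (5,1) (3,1)
Union (20 distinct): (0,3) (0,4) (0,5) (1,0) (1,1) (1,2) (1,3) (1,5) (2,3) (2,4) (2,5) (3,0) (3,1) (3,2) (3,4) (4,1) (4,4) (5,0) (5,1) (5,4)

Answer: 20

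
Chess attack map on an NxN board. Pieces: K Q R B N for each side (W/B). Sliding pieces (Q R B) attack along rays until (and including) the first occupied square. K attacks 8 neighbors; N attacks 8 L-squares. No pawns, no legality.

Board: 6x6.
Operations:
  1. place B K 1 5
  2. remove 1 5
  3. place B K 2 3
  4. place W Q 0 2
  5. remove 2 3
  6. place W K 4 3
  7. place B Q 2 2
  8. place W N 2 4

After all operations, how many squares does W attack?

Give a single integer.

Answer: 21

Derivation:
Op 1: place BK@(1,5)
Op 2: remove (1,5)
Op 3: place BK@(2,3)
Op 4: place WQ@(0,2)
Op 5: remove (2,3)
Op 6: place WK@(4,3)
Op 7: place BQ@(2,2)
Op 8: place WN@(2,4)
Per-piece attacks for W:
  WQ@(0,2): attacks (0,3) (0,4) (0,5) (0,1) (0,0) (1,2) (2,2) (1,3) (2,4) (1,1) (2,0) [ray(1,0) blocked at (2,2); ray(1,1) blocked at (2,4)]
  WN@(2,4): attacks (4,5) (0,5) (3,2) (4,3) (1,2) (0,3)
  WK@(4,3): attacks (4,4) (4,2) (5,3) (3,3) (5,4) (5,2) (3,4) (3,2)
Union (21 distinct): (0,0) (0,1) (0,3) (0,4) (0,5) (1,1) (1,2) (1,3) (2,0) (2,2) (2,4) (3,2) (3,3) (3,4) (4,2) (4,3) (4,4) (4,5) (5,2) (5,3) (5,4)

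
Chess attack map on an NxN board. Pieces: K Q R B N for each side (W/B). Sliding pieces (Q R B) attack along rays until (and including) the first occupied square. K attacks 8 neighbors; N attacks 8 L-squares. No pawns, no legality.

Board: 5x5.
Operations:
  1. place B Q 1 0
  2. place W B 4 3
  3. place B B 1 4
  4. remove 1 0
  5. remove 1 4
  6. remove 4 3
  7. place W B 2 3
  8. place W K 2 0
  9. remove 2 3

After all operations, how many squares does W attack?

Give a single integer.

Op 1: place BQ@(1,0)
Op 2: place WB@(4,3)
Op 3: place BB@(1,4)
Op 4: remove (1,0)
Op 5: remove (1,4)
Op 6: remove (4,3)
Op 7: place WB@(2,3)
Op 8: place WK@(2,0)
Op 9: remove (2,3)
Per-piece attacks for W:
  WK@(2,0): attacks (2,1) (3,0) (1,0) (3,1) (1,1)
Union (5 distinct): (1,0) (1,1) (2,1) (3,0) (3,1)

Answer: 5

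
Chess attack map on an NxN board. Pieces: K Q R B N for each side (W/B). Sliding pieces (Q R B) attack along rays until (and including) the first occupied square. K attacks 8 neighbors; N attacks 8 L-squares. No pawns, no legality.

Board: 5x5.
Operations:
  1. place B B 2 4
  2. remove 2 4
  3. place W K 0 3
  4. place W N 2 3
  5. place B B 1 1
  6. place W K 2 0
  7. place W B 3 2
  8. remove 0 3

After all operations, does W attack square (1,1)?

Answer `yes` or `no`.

Op 1: place BB@(2,4)
Op 2: remove (2,4)
Op 3: place WK@(0,3)
Op 4: place WN@(2,3)
Op 5: place BB@(1,1)
Op 6: place WK@(2,0)
Op 7: place WB@(3,2)
Op 8: remove (0,3)
Per-piece attacks for W:
  WK@(2,0): attacks (2,1) (3,0) (1,0) (3,1) (1,1)
  WN@(2,3): attacks (4,4) (0,4) (3,1) (4,2) (1,1) (0,2)
  WB@(3,2): attacks (4,3) (4,1) (2,3) (2,1) (1,0) [ray(-1,1) blocked at (2,3)]
W attacks (1,1): yes

Answer: yes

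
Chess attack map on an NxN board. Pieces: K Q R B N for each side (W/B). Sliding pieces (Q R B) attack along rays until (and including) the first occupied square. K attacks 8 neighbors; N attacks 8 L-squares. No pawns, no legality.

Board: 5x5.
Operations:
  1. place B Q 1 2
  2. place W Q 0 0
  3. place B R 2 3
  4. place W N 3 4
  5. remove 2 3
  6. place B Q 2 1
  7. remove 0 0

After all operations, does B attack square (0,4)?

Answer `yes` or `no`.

Op 1: place BQ@(1,2)
Op 2: place WQ@(0,0)
Op 3: place BR@(2,3)
Op 4: place WN@(3,4)
Op 5: remove (2,3)
Op 6: place BQ@(2,1)
Op 7: remove (0,0)
Per-piece attacks for B:
  BQ@(1,2): attacks (1,3) (1,4) (1,1) (1,0) (2,2) (3,2) (4,2) (0,2) (2,3) (3,4) (2,1) (0,3) (0,1) [ray(1,1) blocked at (3,4); ray(1,-1) blocked at (2,1)]
  BQ@(2,1): attacks (2,2) (2,3) (2,4) (2,0) (3,1) (4,1) (1,1) (0,1) (3,2) (4,3) (3,0) (1,2) (1,0) [ray(-1,1) blocked at (1,2)]
B attacks (0,4): no

Answer: no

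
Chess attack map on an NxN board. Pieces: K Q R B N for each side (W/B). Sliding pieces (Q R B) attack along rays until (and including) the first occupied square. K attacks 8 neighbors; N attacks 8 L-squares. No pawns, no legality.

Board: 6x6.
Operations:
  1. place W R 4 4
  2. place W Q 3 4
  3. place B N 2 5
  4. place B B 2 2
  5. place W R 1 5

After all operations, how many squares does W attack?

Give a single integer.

Answer: 25

Derivation:
Op 1: place WR@(4,4)
Op 2: place WQ@(3,4)
Op 3: place BN@(2,5)
Op 4: place BB@(2,2)
Op 5: place WR@(1,5)
Per-piece attacks for W:
  WR@(1,5): attacks (1,4) (1,3) (1,2) (1,1) (1,0) (2,5) (0,5) [ray(1,0) blocked at (2,5)]
  WQ@(3,4): attacks (3,5) (3,3) (3,2) (3,1) (3,0) (4,4) (2,4) (1,4) (0,4) (4,5) (4,3) (5,2) (2,5) (2,3) (1,2) (0,1) [ray(1,0) blocked at (4,4); ray(-1,1) blocked at (2,5)]
  WR@(4,4): attacks (4,5) (4,3) (4,2) (4,1) (4,0) (5,4) (3,4) [ray(-1,0) blocked at (3,4)]
Union (25 distinct): (0,1) (0,4) (0,5) (1,0) (1,1) (1,2) (1,3) (1,4) (2,3) (2,4) (2,5) (3,0) (3,1) (3,2) (3,3) (3,4) (3,5) (4,0) (4,1) (4,2) (4,3) (4,4) (4,5) (5,2) (5,4)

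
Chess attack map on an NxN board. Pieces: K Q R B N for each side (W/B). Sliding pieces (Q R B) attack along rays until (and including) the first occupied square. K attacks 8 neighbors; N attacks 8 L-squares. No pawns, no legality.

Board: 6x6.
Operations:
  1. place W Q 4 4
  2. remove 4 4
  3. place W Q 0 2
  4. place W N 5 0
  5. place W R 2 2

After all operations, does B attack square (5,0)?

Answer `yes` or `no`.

Answer: no

Derivation:
Op 1: place WQ@(4,4)
Op 2: remove (4,4)
Op 3: place WQ@(0,2)
Op 4: place WN@(5,0)
Op 5: place WR@(2,2)
Per-piece attacks for B:
B attacks (5,0): no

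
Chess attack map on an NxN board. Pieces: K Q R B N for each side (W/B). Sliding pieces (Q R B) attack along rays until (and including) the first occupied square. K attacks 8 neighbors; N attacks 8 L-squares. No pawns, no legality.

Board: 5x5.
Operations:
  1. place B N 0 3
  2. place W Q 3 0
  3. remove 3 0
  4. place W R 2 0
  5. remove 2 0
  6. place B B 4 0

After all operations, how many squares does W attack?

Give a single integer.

Answer: 0

Derivation:
Op 1: place BN@(0,3)
Op 2: place WQ@(3,0)
Op 3: remove (3,0)
Op 4: place WR@(2,0)
Op 5: remove (2,0)
Op 6: place BB@(4,0)
Per-piece attacks for W:
Union (0 distinct): (none)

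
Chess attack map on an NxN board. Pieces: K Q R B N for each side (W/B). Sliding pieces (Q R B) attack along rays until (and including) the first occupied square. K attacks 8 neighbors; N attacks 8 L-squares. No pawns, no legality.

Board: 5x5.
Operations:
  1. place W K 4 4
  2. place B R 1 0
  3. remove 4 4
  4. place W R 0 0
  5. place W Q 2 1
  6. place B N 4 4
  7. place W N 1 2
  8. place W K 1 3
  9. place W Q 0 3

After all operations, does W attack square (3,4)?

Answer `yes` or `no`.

Op 1: place WK@(4,4)
Op 2: place BR@(1,0)
Op 3: remove (4,4)
Op 4: place WR@(0,0)
Op 5: place WQ@(2,1)
Op 6: place BN@(4,4)
Op 7: place WN@(1,2)
Op 8: place WK@(1,3)
Op 9: place WQ@(0,3)
Per-piece attacks for W:
  WR@(0,0): attacks (0,1) (0,2) (0,3) (1,0) [ray(0,1) blocked at (0,3); ray(1,0) blocked at (1,0)]
  WQ@(0,3): attacks (0,4) (0,2) (0,1) (0,0) (1,3) (1,4) (1,2) [ray(0,-1) blocked at (0,0); ray(1,0) blocked at (1,3); ray(1,-1) blocked at (1,2)]
  WN@(1,2): attacks (2,4) (3,3) (0,4) (2,0) (3,1) (0,0)
  WK@(1,3): attacks (1,4) (1,2) (2,3) (0,3) (2,4) (2,2) (0,4) (0,2)
  WQ@(2,1): attacks (2,2) (2,3) (2,4) (2,0) (3,1) (4,1) (1,1) (0,1) (3,2) (4,3) (3,0) (1,2) (1,0) [ray(-1,1) blocked at (1,2); ray(-1,-1) blocked at (1,0)]
W attacks (3,4): no

Answer: no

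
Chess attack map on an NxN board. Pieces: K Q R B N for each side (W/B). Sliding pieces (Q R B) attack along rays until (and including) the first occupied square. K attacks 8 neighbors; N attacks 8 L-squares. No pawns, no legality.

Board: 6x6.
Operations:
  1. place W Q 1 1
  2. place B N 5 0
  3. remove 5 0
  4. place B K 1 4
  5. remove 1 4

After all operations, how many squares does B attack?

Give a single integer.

Op 1: place WQ@(1,1)
Op 2: place BN@(5,0)
Op 3: remove (5,0)
Op 4: place BK@(1,4)
Op 5: remove (1,4)
Per-piece attacks for B:
Union (0 distinct): (none)

Answer: 0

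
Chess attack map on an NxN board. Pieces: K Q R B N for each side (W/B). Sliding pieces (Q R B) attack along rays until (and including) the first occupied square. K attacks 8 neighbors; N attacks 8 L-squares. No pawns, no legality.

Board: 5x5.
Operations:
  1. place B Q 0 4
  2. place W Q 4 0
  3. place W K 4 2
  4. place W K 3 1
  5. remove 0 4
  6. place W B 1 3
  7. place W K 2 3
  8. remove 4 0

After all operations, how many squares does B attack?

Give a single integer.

Answer: 0

Derivation:
Op 1: place BQ@(0,4)
Op 2: place WQ@(4,0)
Op 3: place WK@(4,2)
Op 4: place WK@(3,1)
Op 5: remove (0,4)
Op 6: place WB@(1,3)
Op 7: place WK@(2,3)
Op 8: remove (4,0)
Per-piece attacks for B:
Union (0 distinct): (none)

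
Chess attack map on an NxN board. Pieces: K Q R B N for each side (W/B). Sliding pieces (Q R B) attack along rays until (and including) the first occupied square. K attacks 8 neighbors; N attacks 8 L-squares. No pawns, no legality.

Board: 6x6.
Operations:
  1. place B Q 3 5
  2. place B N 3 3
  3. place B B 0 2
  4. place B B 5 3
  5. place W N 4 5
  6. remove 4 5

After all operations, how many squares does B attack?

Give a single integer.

Answer: 23

Derivation:
Op 1: place BQ@(3,5)
Op 2: place BN@(3,3)
Op 3: place BB@(0,2)
Op 4: place BB@(5,3)
Op 5: place WN@(4,5)
Op 6: remove (4,5)
Per-piece attacks for B:
  BB@(0,2): attacks (1,3) (2,4) (3,5) (1,1) (2,0) [ray(1,1) blocked at (3,5)]
  BN@(3,3): attacks (4,5) (5,4) (2,5) (1,4) (4,1) (5,2) (2,1) (1,2)
  BQ@(3,5): attacks (3,4) (3,3) (4,5) (5,5) (2,5) (1,5) (0,5) (4,4) (5,3) (2,4) (1,3) (0,2) [ray(0,-1) blocked at (3,3); ray(1,-1) blocked at (5,3); ray(-1,-1) blocked at (0,2)]
  BB@(5,3): attacks (4,4) (3,5) (4,2) (3,1) (2,0) [ray(-1,1) blocked at (3,5)]
Union (23 distinct): (0,2) (0,5) (1,1) (1,2) (1,3) (1,4) (1,5) (2,0) (2,1) (2,4) (2,5) (3,1) (3,3) (3,4) (3,5) (4,1) (4,2) (4,4) (4,5) (5,2) (5,3) (5,4) (5,5)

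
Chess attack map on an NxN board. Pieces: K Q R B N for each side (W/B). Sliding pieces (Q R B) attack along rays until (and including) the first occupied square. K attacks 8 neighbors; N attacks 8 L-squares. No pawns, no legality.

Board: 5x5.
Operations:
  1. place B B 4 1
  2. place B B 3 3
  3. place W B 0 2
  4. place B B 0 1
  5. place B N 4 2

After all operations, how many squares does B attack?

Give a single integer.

Op 1: place BB@(4,1)
Op 2: place BB@(3,3)
Op 3: place WB@(0,2)
Op 4: place BB@(0,1)
Op 5: place BN@(4,2)
Per-piece attacks for B:
  BB@(0,1): attacks (1,2) (2,3) (3,4) (1,0)
  BB@(3,3): attacks (4,4) (4,2) (2,4) (2,2) (1,1) (0,0) [ray(1,-1) blocked at (4,2)]
  BB@(4,1): attacks (3,2) (2,3) (1,4) (3,0)
  BN@(4,2): attacks (3,4) (2,3) (3,0) (2,1)
Union (14 distinct): (0,0) (1,0) (1,1) (1,2) (1,4) (2,1) (2,2) (2,3) (2,4) (3,0) (3,2) (3,4) (4,2) (4,4)

Answer: 14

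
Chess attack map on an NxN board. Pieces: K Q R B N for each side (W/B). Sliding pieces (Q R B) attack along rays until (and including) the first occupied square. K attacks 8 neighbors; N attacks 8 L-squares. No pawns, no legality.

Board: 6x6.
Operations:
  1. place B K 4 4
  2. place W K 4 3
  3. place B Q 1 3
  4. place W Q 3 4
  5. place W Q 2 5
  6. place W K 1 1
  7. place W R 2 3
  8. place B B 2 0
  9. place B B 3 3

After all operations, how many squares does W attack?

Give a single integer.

Op 1: place BK@(4,4)
Op 2: place WK@(4,3)
Op 3: place BQ@(1,3)
Op 4: place WQ@(3,4)
Op 5: place WQ@(2,5)
Op 6: place WK@(1,1)
Op 7: place WR@(2,3)
Op 8: place BB@(2,0)
Op 9: place BB@(3,3)
Per-piece attacks for W:
  WK@(1,1): attacks (1,2) (1,0) (2,1) (0,1) (2,2) (2,0) (0,2) (0,0)
  WR@(2,3): attacks (2,4) (2,5) (2,2) (2,1) (2,0) (3,3) (1,3) [ray(0,1) blocked at (2,5); ray(0,-1) blocked at (2,0); ray(1,0) blocked at (3,3); ray(-1,0) blocked at (1,3)]
  WQ@(2,5): attacks (2,4) (2,3) (3,5) (4,5) (5,5) (1,5) (0,5) (3,4) (1,4) (0,3) [ray(0,-1) blocked at (2,3); ray(1,-1) blocked at (3,4)]
  WQ@(3,4): attacks (3,5) (3,3) (4,4) (2,4) (1,4) (0,4) (4,5) (4,3) (2,5) (2,3) [ray(0,-1) blocked at (3,3); ray(1,0) blocked at (4,4); ray(1,-1) blocked at (4,3); ray(-1,1) blocked at (2,5); ray(-1,-1) blocked at (2,3)]
  WK@(4,3): attacks (4,4) (4,2) (5,3) (3,3) (5,4) (5,2) (3,4) (3,2)
Union (29 distinct): (0,0) (0,1) (0,2) (0,3) (0,4) (0,5) (1,0) (1,2) (1,3) (1,4) (1,5) (2,0) (2,1) (2,2) (2,3) (2,4) (2,5) (3,2) (3,3) (3,4) (3,5) (4,2) (4,3) (4,4) (4,5) (5,2) (5,3) (5,4) (5,5)

Answer: 29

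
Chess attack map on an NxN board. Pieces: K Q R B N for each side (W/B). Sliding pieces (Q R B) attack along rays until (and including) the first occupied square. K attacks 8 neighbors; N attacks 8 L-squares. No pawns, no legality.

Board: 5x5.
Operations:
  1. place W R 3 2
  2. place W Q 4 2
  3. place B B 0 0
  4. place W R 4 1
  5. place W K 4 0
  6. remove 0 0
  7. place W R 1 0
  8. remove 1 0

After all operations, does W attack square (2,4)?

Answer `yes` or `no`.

Op 1: place WR@(3,2)
Op 2: place WQ@(4,2)
Op 3: place BB@(0,0)
Op 4: place WR@(4,1)
Op 5: place WK@(4,0)
Op 6: remove (0,0)
Op 7: place WR@(1,0)
Op 8: remove (1,0)
Per-piece attacks for W:
  WR@(3,2): attacks (3,3) (3,4) (3,1) (3,0) (4,2) (2,2) (1,2) (0,2) [ray(1,0) blocked at (4,2)]
  WK@(4,0): attacks (4,1) (3,0) (3,1)
  WR@(4,1): attacks (4,2) (4,0) (3,1) (2,1) (1,1) (0,1) [ray(0,1) blocked at (4,2); ray(0,-1) blocked at (4,0)]
  WQ@(4,2): attacks (4,3) (4,4) (4,1) (3,2) (3,3) (2,4) (3,1) (2,0) [ray(0,-1) blocked at (4,1); ray(-1,0) blocked at (3,2)]
W attacks (2,4): yes

Answer: yes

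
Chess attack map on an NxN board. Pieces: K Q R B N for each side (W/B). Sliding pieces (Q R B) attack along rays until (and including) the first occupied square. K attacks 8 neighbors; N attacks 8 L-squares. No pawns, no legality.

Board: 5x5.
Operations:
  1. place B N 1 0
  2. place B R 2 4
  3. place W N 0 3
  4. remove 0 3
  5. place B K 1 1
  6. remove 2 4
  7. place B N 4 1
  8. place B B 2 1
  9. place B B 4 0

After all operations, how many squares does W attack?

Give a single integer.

Op 1: place BN@(1,0)
Op 2: place BR@(2,4)
Op 3: place WN@(0,3)
Op 4: remove (0,3)
Op 5: place BK@(1,1)
Op 6: remove (2,4)
Op 7: place BN@(4,1)
Op 8: place BB@(2,1)
Op 9: place BB@(4,0)
Per-piece attacks for W:
Union (0 distinct): (none)

Answer: 0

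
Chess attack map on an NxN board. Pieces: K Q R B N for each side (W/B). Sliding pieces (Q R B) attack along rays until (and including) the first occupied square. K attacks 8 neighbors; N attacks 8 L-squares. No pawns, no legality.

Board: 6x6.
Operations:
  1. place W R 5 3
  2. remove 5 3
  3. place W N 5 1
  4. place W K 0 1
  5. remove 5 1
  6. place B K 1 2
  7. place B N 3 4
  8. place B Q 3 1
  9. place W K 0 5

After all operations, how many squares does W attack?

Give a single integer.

Answer: 8

Derivation:
Op 1: place WR@(5,3)
Op 2: remove (5,3)
Op 3: place WN@(5,1)
Op 4: place WK@(0,1)
Op 5: remove (5,1)
Op 6: place BK@(1,2)
Op 7: place BN@(3,4)
Op 8: place BQ@(3,1)
Op 9: place WK@(0,5)
Per-piece attacks for W:
  WK@(0,1): attacks (0,2) (0,0) (1,1) (1,2) (1,0)
  WK@(0,5): attacks (0,4) (1,5) (1,4)
Union (8 distinct): (0,0) (0,2) (0,4) (1,0) (1,1) (1,2) (1,4) (1,5)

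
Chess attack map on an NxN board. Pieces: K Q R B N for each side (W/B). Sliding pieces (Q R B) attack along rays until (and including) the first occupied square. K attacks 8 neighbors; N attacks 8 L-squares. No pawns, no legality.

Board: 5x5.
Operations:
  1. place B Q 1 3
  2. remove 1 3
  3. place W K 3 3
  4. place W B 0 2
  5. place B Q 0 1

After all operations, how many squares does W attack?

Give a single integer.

Op 1: place BQ@(1,3)
Op 2: remove (1,3)
Op 3: place WK@(3,3)
Op 4: place WB@(0,2)
Op 5: place BQ@(0,1)
Per-piece attacks for W:
  WB@(0,2): attacks (1,3) (2,4) (1,1) (2,0)
  WK@(3,3): attacks (3,4) (3,2) (4,3) (2,3) (4,4) (4,2) (2,4) (2,2)
Union (11 distinct): (1,1) (1,3) (2,0) (2,2) (2,3) (2,4) (3,2) (3,4) (4,2) (4,3) (4,4)

Answer: 11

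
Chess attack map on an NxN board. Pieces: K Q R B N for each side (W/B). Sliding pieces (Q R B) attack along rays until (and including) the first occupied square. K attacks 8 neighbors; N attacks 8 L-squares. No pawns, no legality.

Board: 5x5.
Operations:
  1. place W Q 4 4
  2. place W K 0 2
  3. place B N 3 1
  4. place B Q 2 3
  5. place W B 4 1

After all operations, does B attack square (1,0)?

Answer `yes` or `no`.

Answer: yes

Derivation:
Op 1: place WQ@(4,4)
Op 2: place WK@(0,2)
Op 3: place BN@(3,1)
Op 4: place BQ@(2,3)
Op 5: place WB@(4,1)
Per-piece attacks for B:
  BQ@(2,3): attacks (2,4) (2,2) (2,1) (2,0) (3,3) (4,3) (1,3) (0,3) (3,4) (3,2) (4,1) (1,4) (1,2) (0,1) [ray(1,-1) blocked at (4,1)]
  BN@(3,1): attacks (4,3) (2,3) (1,2) (1,0)
B attacks (1,0): yes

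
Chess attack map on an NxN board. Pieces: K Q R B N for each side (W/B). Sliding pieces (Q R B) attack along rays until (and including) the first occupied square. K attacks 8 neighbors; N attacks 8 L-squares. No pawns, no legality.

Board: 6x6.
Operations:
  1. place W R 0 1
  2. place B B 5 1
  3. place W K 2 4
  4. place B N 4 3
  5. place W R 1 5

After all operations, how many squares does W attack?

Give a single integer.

Answer: 22

Derivation:
Op 1: place WR@(0,1)
Op 2: place BB@(5,1)
Op 3: place WK@(2,4)
Op 4: place BN@(4,3)
Op 5: place WR@(1,5)
Per-piece attacks for W:
  WR@(0,1): attacks (0,2) (0,3) (0,4) (0,5) (0,0) (1,1) (2,1) (3,1) (4,1) (5,1) [ray(1,0) blocked at (5,1)]
  WR@(1,5): attacks (1,4) (1,3) (1,2) (1,1) (1,0) (2,5) (3,5) (4,5) (5,5) (0,5)
  WK@(2,4): attacks (2,5) (2,3) (3,4) (1,4) (3,5) (3,3) (1,5) (1,3)
Union (22 distinct): (0,0) (0,2) (0,3) (0,4) (0,5) (1,0) (1,1) (1,2) (1,3) (1,4) (1,5) (2,1) (2,3) (2,5) (3,1) (3,3) (3,4) (3,5) (4,1) (4,5) (5,1) (5,5)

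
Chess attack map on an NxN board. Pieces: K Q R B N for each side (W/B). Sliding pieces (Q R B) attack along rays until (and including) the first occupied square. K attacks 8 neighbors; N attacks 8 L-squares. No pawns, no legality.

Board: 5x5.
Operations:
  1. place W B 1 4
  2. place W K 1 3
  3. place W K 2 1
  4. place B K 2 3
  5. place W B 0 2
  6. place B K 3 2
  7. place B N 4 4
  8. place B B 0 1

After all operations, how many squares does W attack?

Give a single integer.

Answer: 15

Derivation:
Op 1: place WB@(1,4)
Op 2: place WK@(1,3)
Op 3: place WK@(2,1)
Op 4: place BK@(2,3)
Op 5: place WB@(0,2)
Op 6: place BK@(3,2)
Op 7: place BN@(4,4)
Op 8: place BB@(0,1)
Per-piece attacks for W:
  WB@(0,2): attacks (1,3) (1,1) (2,0) [ray(1,1) blocked at (1,3)]
  WK@(1,3): attacks (1,4) (1,2) (2,3) (0,3) (2,4) (2,2) (0,4) (0,2)
  WB@(1,4): attacks (2,3) (0,3) [ray(1,-1) blocked at (2,3)]
  WK@(2,1): attacks (2,2) (2,0) (3,1) (1,1) (3,2) (3,0) (1,2) (1,0)
Union (15 distinct): (0,2) (0,3) (0,4) (1,0) (1,1) (1,2) (1,3) (1,4) (2,0) (2,2) (2,3) (2,4) (3,0) (3,1) (3,2)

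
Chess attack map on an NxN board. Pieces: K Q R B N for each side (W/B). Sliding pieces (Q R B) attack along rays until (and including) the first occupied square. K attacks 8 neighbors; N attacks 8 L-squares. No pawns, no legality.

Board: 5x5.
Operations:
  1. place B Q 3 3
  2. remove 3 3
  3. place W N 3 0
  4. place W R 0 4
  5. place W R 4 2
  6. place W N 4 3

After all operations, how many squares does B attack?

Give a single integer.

Answer: 0

Derivation:
Op 1: place BQ@(3,3)
Op 2: remove (3,3)
Op 3: place WN@(3,0)
Op 4: place WR@(0,4)
Op 5: place WR@(4,2)
Op 6: place WN@(4,3)
Per-piece attacks for B:
Union (0 distinct): (none)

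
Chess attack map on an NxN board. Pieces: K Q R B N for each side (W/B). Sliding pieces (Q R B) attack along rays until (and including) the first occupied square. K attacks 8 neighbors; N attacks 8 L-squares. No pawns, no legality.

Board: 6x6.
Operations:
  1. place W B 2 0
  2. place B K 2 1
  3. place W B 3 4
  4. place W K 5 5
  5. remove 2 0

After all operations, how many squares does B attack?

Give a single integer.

Answer: 8

Derivation:
Op 1: place WB@(2,0)
Op 2: place BK@(2,1)
Op 3: place WB@(3,4)
Op 4: place WK@(5,5)
Op 5: remove (2,0)
Per-piece attacks for B:
  BK@(2,1): attacks (2,2) (2,0) (3,1) (1,1) (3,2) (3,0) (1,2) (1,0)
Union (8 distinct): (1,0) (1,1) (1,2) (2,0) (2,2) (3,0) (3,1) (3,2)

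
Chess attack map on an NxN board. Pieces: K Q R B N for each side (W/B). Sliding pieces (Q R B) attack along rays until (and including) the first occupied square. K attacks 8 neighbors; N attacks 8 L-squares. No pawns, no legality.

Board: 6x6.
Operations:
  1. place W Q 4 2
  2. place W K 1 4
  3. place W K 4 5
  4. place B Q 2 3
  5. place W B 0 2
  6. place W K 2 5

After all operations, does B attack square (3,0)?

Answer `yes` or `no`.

Answer: no

Derivation:
Op 1: place WQ@(4,2)
Op 2: place WK@(1,4)
Op 3: place WK@(4,5)
Op 4: place BQ@(2,3)
Op 5: place WB@(0,2)
Op 6: place WK@(2,5)
Per-piece attacks for B:
  BQ@(2,3): attacks (2,4) (2,5) (2,2) (2,1) (2,0) (3,3) (4,3) (5,3) (1,3) (0,3) (3,4) (4,5) (3,2) (4,1) (5,0) (1,4) (1,2) (0,1) [ray(0,1) blocked at (2,5); ray(1,1) blocked at (4,5); ray(-1,1) blocked at (1,4)]
B attacks (3,0): no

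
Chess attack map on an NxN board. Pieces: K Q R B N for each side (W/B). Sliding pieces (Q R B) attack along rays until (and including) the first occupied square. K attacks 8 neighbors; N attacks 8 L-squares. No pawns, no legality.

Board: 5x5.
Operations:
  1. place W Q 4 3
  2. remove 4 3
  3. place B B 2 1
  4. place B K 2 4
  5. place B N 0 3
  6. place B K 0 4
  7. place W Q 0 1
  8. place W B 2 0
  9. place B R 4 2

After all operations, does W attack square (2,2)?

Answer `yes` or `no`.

Answer: no

Derivation:
Op 1: place WQ@(4,3)
Op 2: remove (4,3)
Op 3: place BB@(2,1)
Op 4: place BK@(2,4)
Op 5: place BN@(0,3)
Op 6: place BK@(0,4)
Op 7: place WQ@(0,1)
Op 8: place WB@(2,0)
Op 9: place BR@(4,2)
Per-piece attacks for W:
  WQ@(0,1): attacks (0,2) (0,3) (0,0) (1,1) (2,1) (1,2) (2,3) (3,4) (1,0) [ray(0,1) blocked at (0,3); ray(1,0) blocked at (2,1)]
  WB@(2,0): attacks (3,1) (4,2) (1,1) (0,2) [ray(1,1) blocked at (4,2)]
W attacks (2,2): no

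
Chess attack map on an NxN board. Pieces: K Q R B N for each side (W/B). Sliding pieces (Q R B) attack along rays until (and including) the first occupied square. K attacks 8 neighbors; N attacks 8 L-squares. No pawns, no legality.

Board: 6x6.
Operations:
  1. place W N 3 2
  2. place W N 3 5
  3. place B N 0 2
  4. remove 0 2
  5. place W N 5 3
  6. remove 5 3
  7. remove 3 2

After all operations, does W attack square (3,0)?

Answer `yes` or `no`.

Op 1: place WN@(3,2)
Op 2: place WN@(3,5)
Op 3: place BN@(0,2)
Op 4: remove (0,2)
Op 5: place WN@(5,3)
Op 6: remove (5,3)
Op 7: remove (3,2)
Per-piece attacks for W:
  WN@(3,5): attacks (4,3) (5,4) (2,3) (1,4)
W attacks (3,0): no

Answer: no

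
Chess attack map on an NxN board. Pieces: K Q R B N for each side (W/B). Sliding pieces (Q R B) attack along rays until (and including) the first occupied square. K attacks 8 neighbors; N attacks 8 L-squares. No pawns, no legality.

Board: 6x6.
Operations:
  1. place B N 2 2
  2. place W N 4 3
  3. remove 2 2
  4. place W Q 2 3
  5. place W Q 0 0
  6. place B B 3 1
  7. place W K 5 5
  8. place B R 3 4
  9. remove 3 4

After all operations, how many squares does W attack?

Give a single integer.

Op 1: place BN@(2,2)
Op 2: place WN@(4,3)
Op 3: remove (2,2)
Op 4: place WQ@(2,3)
Op 5: place WQ@(0,0)
Op 6: place BB@(3,1)
Op 7: place WK@(5,5)
Op 8: place BR@(3,4)
Op 9: remove (3,4)
Per-piece attacks for W:
  WQ@(0,0): attacks (0,1) (0,2) (0,3) (0,4) (0,5) (1,0) (2,0) (3,0) (4,0) (5,0) (1,1) (2,2) (3,3) (4,4) (5,5) [ray(1,1) blocked at (5,5)]
  WQ@(2,3): attacks (2,4) (2,5) (2,2) (2,1) (2,0) (3,3) (4,3) (1,3) (0,3) (3,4) (4,5) (3,2) (4,1) (5,0) (1,4) (0,5) (1,2) (0,1) [ray(1,0) blocked at (4,3)]
  WN@(4,3): attacks (5,5) (3,5) (2,4) (5,1) (3,1) (2,2)
  WK@(5,5): attacks (5,4) (4,5) (4,4)
Union (30 distinct): (0,1) (0,2) (0,3) (0,4) (0,5) (1,0) (1,1) (1,2) (1,3) (1,4) (2,0) (2,1) (2,2) (2,4) (2,5) (3,0) (3,1) (3,2) (3,3) (3,4) (3,5) (4,0) (4,1) (4,3) (4,4) (4,5) (5,0) (5,1) (5,4) (5,5)

Answer: 30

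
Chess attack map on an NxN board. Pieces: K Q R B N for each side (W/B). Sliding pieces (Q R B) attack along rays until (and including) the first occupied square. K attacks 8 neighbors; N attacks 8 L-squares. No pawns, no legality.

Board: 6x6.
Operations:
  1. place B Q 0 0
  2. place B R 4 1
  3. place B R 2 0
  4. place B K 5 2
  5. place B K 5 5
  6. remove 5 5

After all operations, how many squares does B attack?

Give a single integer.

Answer: 27

Derivation:
Op 1: place BQ@(0,0)
Op 2: place BR@(4,1)
Op 3: place BR@(2,0)
Op 4: place BK@(5,2)
Op 5: place BK@(5,5)
Op 6: remove (5,5)
Per-piece attacks for B:
  BQ@(0,0): attacks (0,1) (0,2) (0,3) (0,4) (0,5) (1,0) (2,0) (1,1) (2,2) (3,3) (4,4) (5,5) [ray(1,0) blocked at (2,0)]
  BR@(2,0): attacks (2,1) (2,2) (2,3) (2,4) (2,5) (3,0) (4,0) (5,0) (1,0) (0,0) [ray(-1,0) blocked at (0,0)]
  BR@(4,1): attacks (4,2) (4,3) (4,4) (4,5) (4,0) (5,1) (3,1) (2,1) (1,1) (0,1)
  BK@(5,2): attacks (5,3) (5,1) (4,2) (4,3) (4,1)
Union (27 distinct): (0,0) (0,1) (0,2) (0,3) (0,4) (0,5) (1,0) (1,1) (2,0) (2,1) (2,2) (2,3) (2,4) (2,5) (3,0) (3,1) (3,3) (4,0) (4,1) (4,2) (4,3) (4,4) (4,5) (5,0) (5,1) (5,3) (5,5)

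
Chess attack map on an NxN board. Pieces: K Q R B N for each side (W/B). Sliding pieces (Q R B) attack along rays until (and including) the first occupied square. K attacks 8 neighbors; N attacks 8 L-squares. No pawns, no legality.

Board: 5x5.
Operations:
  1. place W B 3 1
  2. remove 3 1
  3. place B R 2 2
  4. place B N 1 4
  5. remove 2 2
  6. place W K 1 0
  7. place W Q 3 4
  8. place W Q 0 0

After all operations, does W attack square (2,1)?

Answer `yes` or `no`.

Answer: yes

Derivation:
Op 1: place WB@(3,1)
Op 2: remove (3,1)
Op 3: place BR@(2,2)
Op 4: place BN@(1,4)
Op 5: remove (2,2)
Op 6: place WK@(1,0)
Op 7: place WQ@(3,4)
Op 8: place WQ@(0,0)
Per-piece attacks for W:
  WQ@(0,0): attacks (0,1) (0,2) (0,3) (0,4) (1,0) (1,1) (2,2) (3,3) (4,4) [ray(1,0) blocked at (1,0)]
  WK@(1,0): attacks (1,1) (2,0) (0,0) (2,1) (0,1)
  WQ@(3,4): attacks (3,3) (3,2) (3,1) (3,0) (4,4) (2,4) (1,4) (4,3) (2,3) (1,2) (0,1) [ray(-1,0) blocked at (1,4)]
W attacks (2,1): yes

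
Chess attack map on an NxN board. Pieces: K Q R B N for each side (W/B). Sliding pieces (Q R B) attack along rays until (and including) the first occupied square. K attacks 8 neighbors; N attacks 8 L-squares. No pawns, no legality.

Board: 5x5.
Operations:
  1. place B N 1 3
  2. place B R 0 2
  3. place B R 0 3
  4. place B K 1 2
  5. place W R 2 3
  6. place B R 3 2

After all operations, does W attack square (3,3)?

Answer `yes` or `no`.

Answer: yes

Derivation:
Op 1: place BN@(1,3)
Op 2: place BR@(0,2)
Op 3: place BR@(0,3)
Op 4: place BK@(1,2)
Op 5: place WR@(2,3)
Op 6: place BR@(3,2)
Per-piece attacks for W:
  WR@(2,3): attacks (2,4) (2,2) (2,1) (2,0) (3,3) (4,3) (1,3) [ray(-1,0) blocked at (1,3)]
W attacks (3,3): yes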